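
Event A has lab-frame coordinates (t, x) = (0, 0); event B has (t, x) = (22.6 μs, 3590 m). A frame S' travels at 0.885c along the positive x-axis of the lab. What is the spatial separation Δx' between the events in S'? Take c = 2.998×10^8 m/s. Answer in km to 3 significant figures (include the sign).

Δx' ≈ -5.17 km

γ = 1/√(1 − 0.885²) = 2.1478
Δx' = γ(Δx − vΔt) = 2.1478 × (3590 m − 0.885×(2.998×10^8 m/s)×22.6×10^-6 s)
= 2.1478 × (-2406.3 m) = -5.17 km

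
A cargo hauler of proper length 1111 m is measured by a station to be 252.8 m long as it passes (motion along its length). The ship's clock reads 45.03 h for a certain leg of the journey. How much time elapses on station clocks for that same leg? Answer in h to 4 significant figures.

Length contraction ⇒ γ = L₀/L = 1111/252.8 = 4.39478
Time dilation: Δt = γτ₀ = 4.39478 × 45.03 h = 197.9 h

Δt ≈ 197.9 h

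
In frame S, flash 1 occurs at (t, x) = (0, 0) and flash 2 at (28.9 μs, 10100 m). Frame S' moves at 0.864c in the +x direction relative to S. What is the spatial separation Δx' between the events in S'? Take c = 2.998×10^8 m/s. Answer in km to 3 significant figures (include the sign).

γ = 1/√(1 − 0.864²) = 1.9861
Δx' = γ(Δx − vΔt) = 1.9861 × (10100 m − 0.864×(2.998×10^8 m/s)×28.9×10^-6 s)
= 1.9861 × (2614.1 m) = 5.19 km

Δx' ≈ 5.19 km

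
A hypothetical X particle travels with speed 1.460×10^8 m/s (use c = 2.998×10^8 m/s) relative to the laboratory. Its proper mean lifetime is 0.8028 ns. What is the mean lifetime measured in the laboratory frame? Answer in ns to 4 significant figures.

β = v/c = 1.460×10^8 / 2.998×10^8 = 0.486991
γ = 1/√(1 − 0.486991²) = 1.14494
Time dilation: Δt = γτ₀ = 1.14494 × 0.8028 ns = 0.9192 ns

Δt ≈ 0.9192 ns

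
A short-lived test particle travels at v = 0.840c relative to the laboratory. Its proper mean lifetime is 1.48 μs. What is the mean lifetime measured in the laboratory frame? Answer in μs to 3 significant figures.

γ = 1/√(1 − 0.840²) = 1.8430
Time dilation: Δt = γτ₀ = 1.8430 × 1.48 μs = 2.73 μs

Δt ≈ 2.73 μs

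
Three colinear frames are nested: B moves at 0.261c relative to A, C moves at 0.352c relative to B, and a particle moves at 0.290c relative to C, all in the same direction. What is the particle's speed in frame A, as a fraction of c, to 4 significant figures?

u ≈ 0.7322c

Compose boost 2: (0.352 + 0.261)/(1 + 0.352×0.261) = 0.6130/1.09187 = 0.561421
Compose boost 3: (0.290 + 0.561421)/(1 + 0.290×0.561421) = 0.851421/1.16281 = 0.7322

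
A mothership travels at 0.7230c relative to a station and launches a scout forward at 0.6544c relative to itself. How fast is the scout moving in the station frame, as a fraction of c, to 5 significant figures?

u ≈ 0.93502c

Compose boost 2: (0.6544 + 0.7230)/(1 + 0.6544×0.7230) = 1.3774/1.473131 = 0.93502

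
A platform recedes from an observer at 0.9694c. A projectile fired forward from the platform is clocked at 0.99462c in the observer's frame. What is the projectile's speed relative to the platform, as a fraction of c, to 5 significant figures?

u' ≈ 0.70417c

Inverse velocity addition: u' = (u − v)/(1 − uv/c²)
= (0.99462 − 0.9694)/(1 − 0.99462×0.9694) = 0.025220/0.03581537 = 0.70417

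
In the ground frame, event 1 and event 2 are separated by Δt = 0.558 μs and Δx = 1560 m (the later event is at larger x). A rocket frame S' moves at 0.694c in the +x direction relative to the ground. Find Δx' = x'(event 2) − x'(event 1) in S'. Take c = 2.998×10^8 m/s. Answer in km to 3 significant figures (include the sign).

Δx' ≈ 2.01 km

γ = 1/√(1 − 0.694²) = 1.3889
Δx' = γ(Δx − vΔt) = 1.3889 × (1560 m − 0.694×(2.998×10^8 m/s)×0.558×10^-6 s)
= 1.3889 × (1443.9 m) = 2.01 km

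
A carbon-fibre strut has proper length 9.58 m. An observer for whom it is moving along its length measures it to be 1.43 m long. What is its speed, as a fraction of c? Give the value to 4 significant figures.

β ≈ 0.9888

γ = L₀/L = 9.58/1.43 = 6.69930
β = √(1 − 1/γ²) = 0.9888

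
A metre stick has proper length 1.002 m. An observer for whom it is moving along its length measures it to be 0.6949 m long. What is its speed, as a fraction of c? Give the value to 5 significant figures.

β ≈ 0.72044

γ = L₀/L = 1.002/0.6949 = 1.441934
β = √(1 − 1/γ²) = 0.72044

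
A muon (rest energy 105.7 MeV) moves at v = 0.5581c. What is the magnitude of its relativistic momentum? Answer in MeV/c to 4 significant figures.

γ = 1/√(1 − 0.5581²) = 1.20515
p = γβm₀c = 1.20515 × 0.5581 × 105.7 MeV/c = 71.09 MeV/c

p ≈ 71.09 MeV/c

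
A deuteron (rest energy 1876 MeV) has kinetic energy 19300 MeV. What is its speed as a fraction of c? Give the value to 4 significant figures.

γ = 1 + K/(m₀c²) = 1 + 19300/1876 = 11.2878
β = √(1 − 1/γ²) = 0.9961

β ≈ 0.9961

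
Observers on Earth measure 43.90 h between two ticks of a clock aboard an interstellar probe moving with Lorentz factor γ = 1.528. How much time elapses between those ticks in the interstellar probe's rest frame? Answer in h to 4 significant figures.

γ = 1.528 (given)
Proper time: τ₀ = Δt/γ = 43.90/1.528 = 28.73 h

τ₀ ≈ 28.73 h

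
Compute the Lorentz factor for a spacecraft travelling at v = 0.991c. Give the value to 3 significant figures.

γ = 1/√(1 − β²) = 1/√(1 − 0.991²) = 1/√(0.017919) = 7.47

γ ≈ 7.47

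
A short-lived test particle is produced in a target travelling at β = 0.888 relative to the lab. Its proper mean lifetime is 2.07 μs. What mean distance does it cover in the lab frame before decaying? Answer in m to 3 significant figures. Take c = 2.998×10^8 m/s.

d ≈ 1200 m

γ = 1/√(1 − 0.888²) = 2.1747
Dilated lifetime: Δt = γτ₀ = 2.1747 × 2.07 μs = 4.5015 μs
d = vΔt = 0.888c × 4.5015 μs = 2.6622×10^8 m/s × 4.5015×10^-6 s = 1200 m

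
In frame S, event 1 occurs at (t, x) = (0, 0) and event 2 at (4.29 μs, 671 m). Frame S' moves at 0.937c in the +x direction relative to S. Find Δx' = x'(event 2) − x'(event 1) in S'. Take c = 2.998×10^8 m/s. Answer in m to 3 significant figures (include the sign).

Δx' ≈ -1530 m

γ = 1/√(1 − 0.937²) = 2.8626
Δx' = γ(Δx − vΔt) = 2.8626 × (671 m − 0.937×(2.998×10^8 m/s)×4.29×10^-6 s)
= 2.8626 × (-534.12 m) = -1530 m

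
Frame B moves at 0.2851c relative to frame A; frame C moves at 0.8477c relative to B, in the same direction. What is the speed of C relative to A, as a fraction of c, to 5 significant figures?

Compose boost 2: (0.8477 + 0.2851)/(1 + 0.8477×0.2851) = 1.1328/1.241679 = 0.91231

u ≈ 0.91231c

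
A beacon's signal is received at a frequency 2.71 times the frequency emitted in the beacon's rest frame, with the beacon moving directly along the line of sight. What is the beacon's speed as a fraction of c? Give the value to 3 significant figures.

β ≈ 0.760

f_obs/f_src = √((1+β)/(1−β)) = 2.71  ⇒  (1+β)/(1−β) = 7.3441
β = |1 − D²|/(1 + D²) = |1 − 7.3441|/(1 + 7.3441) = 0.760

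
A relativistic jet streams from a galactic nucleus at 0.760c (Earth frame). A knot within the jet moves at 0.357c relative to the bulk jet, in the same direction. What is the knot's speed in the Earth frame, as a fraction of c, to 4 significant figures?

Relativistic velocity addition: u = (u' + v)/(1 + u'v/c²)
= (0.357 + 0.760)/(1 + 0.357×0.760) = 1.117/1.27132 = 0.8786

u ≈ 0.8786c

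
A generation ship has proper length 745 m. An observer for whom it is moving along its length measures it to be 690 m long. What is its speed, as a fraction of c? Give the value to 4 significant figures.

γ = L₀/L = 745/690 = 1.07971
β = √(1 − 1/γ²) = 0.3771

β ≈ 0.3771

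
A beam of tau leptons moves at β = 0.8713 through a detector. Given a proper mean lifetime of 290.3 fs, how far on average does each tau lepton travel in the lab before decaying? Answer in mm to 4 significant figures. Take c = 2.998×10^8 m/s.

d ≈ 0.1545 mm

γ = 1/√(1 − 0.8713²) = 2.03769
Dilated lifetime: Δt = γτ₀ = 2.03769 × 290.3 fs = 591.543 fs
d = vΔt = 0.8713c × 591.543 fs = 2.61216×10^8 m/s × 5.91543×10^-13 s = 0.1545 mm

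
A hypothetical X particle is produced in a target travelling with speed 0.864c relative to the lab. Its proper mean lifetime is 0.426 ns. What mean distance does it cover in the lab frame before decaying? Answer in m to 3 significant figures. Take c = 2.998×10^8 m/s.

γ = 1/√(1 − 0.864²) = 1.9861
Dilated lifetime: Δt = γτ₀ = 1.9861 × 0.426 ns = 0.84609 ns
d = vΔt = 0.864c × 0.84609 ns = 2.5903×10^8 m/s × 8.4609×10^-10 s = 0.219 m

d ≈ 0.219 m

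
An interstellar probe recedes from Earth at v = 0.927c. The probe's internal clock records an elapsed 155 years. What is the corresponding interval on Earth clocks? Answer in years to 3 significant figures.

γ = 1/√(1 − 0.927²) = 2.6662
Time dilation: Δt = γτ₀ = 2.6662 × 155 years = 413 years

Δt ≈ 413 years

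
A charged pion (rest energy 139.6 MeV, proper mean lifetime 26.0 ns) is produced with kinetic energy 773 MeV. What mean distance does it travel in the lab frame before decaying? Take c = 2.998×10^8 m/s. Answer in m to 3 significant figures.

d ≈ 50.4 m

γ = 1 + K/(m₀c²) = 1 + 773/139.6 = 6.5372
β = √(1 − 1/γ²) = 0.98823
Dilated lifetime: γτ₀ = 6.5372 × 26.0 ns = 169.97 ns
d = βc·γτ₀ = 0.98823 × (2.998×10^8 m/s) × 1.6997×10^-7 s = 50.4 m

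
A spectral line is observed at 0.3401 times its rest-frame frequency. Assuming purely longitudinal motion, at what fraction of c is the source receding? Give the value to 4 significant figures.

f_obs/f_src = √((1−β)/(1+β)) = 0.3401  ⇒  (1−β)/(1+β) = 0.115668
β = |1 − D²|/(1 + D²) = |1 − 0.115668|/(1 + 0.115668) = 0.7926

β ≈ 0.7926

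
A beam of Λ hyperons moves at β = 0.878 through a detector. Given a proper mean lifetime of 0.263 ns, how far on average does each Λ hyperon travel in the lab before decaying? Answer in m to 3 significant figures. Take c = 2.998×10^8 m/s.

d ≈ 0.145 m

γ = 1/√(1 − 0.878²) = 2.0892
Dilated lifetime: Δt = γτ₀ = 2.0892 × 0.263 ns = 0.54945 ns
d = vΔt = 0.878c × 0.54945 ns = 2.6322×10^8 m/s × 5.4945×10^-10 s = 0.145 m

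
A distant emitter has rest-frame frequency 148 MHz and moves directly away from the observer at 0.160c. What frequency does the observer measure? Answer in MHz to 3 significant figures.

Relativistic Doppler: f_obs = f_src √((1−β)/(1+β))
= 148 × √(0.84000/1.1600) = 148 × 0.85096 = 126 MHz

f_obs ≈ 126 MHz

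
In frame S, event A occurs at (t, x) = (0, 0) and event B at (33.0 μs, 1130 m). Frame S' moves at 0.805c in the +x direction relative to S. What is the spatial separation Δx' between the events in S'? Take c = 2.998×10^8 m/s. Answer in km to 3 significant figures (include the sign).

γ = 1/√(1 − 0.805²) = 1.6856
Δx' = γ(Δx − vΔt) = 1.6856 × (1130 m − 0.805×(2.998×10^8 m/s)×33.0×10^-6 s)
= 1.6856 × (-6834.2 m) = -11.5 km

Δx' ≈ -11.5 km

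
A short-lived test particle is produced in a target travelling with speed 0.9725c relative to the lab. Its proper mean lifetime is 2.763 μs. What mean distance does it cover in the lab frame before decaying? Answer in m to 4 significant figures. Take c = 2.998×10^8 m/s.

γ = 1/√(1 − 0.9725²) = 4.29364
Dilated lifetime: Δt = γτ₀ = 4.29364 × 2.763 μs = 11.8633 μs
d = vΔt = 0.9725c × 11.8633 μs = 2.91556×10^8 m/s × 1.18633×10^-5 s = 3459 m

d ≈ 3459 m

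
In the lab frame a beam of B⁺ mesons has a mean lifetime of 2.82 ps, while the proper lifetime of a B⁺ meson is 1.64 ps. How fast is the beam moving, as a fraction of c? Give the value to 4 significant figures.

β ≈ 0.8135

γ = Δt/τ₀ = 2.82/1.64 = 1.71951
β = √(1 − 1/γ²) = √(1 − 1/1.71951²) = 0.8135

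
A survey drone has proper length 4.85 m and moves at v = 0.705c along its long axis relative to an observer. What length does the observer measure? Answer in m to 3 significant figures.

γ = 1/√(1 − 0.705²) = 1.4100
Length contraction: L = L₀/γ = 4.85/1.4100 = 3.44 m

L ≈ 3.44 m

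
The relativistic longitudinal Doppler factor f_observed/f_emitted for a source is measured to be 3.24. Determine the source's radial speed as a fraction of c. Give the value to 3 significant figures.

β ≈ 0.826

f_obs/f_src = √((1+β)/(1−β)) = 3.24  ⇒  (1+β)/(1−β) = 10.498
β = |1 − D²|/(1 + D²) = |1 − 10.498|/(1 + 10.498) = 0.826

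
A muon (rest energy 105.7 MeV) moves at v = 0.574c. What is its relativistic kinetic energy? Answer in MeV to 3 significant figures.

γ = 1/√(1 − 0.574²) = 1.2212
K = (γ − 1)m₀c² = (1.2212 − 1) × 105.7 MeV = 0.22122 × 105.7 MeV = 23.4 MeV

K ≈ 23.4 MeV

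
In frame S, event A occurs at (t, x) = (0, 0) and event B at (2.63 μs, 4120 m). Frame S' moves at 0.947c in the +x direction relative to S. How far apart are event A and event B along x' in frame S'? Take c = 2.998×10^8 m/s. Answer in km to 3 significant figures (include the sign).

Δx' ≈ 10.5 km

γ = 1/√(1 − 0.947²) = 3.1130
Δx' = γ(Δx − vΔt) = 3.1130 × (4120 m − 0.947×(2.998×10^8 m/s)×2.63×10^-6 s)
= 3.1130 × (3373.3 m) = 10.5 km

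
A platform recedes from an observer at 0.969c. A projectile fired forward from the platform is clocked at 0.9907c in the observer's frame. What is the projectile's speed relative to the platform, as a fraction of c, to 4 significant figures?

u' ≈ 0.5423c

Inverse velocity addition: u' = (u − v)/(1 − uv/c²)
= (0.9907 − 0.969)/(1 − 0.9907×0.969) = 0.02170/0.0400117 = 0.5423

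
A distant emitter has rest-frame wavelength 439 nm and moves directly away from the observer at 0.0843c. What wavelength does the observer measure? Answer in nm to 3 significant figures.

Relativistic Doppler: λ_obs = λ_src √((1+β)/(1−β))
= 439 × √(1.0843/0.91570) = 439 × 1.0882 = 478 nm

λ_obs ≈ 478 nm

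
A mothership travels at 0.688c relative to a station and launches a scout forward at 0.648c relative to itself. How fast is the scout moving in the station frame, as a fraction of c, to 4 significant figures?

Compose boost 2: (0.648 + 0.688)/(1 + 0.648×0.688) = 1.336/1.44582 = 0.9240

u ≈ 0.9240c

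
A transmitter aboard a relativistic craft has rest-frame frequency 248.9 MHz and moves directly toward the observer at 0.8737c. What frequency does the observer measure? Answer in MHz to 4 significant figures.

Relativistic Doppler: f_obs = f_src √((1+β)/(1−β))
= 248.9 × √(1.87370/0.126300) = 248.9 × 3.85166 = 958.7 MHz

f_obs ≈ 958.7 MHz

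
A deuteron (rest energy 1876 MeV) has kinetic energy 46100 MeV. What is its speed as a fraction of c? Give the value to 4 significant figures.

γ = 1 + K/(m₀c²) = 1 + 46100/1876 = 25.5736
β = √(1 − 1/γ²) = 0.9992

β ≈ 0.9992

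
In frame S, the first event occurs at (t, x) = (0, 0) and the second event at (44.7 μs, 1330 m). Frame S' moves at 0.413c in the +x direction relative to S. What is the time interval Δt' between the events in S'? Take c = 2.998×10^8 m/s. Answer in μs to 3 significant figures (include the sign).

Δt' ≈ 47.1 μs

γ = 1/√(1 − 0.413²) = 1.0980
Δt' = γ(Δt − vΔx/c²) = 1.0980 × (44.7 μs − 0.413×1330 m / (2.998×10^8 m/s))
= 1.0980 × (42.868 μs) = 47.1 μs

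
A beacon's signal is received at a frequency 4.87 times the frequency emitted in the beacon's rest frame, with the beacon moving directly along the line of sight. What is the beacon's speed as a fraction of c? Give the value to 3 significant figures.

f_obs/f_src = √((1+β)/(1−β)) = 4.87  ⇒  (1+β)/(1−β) = 23.717
β = |1 − D²|/(1 + D²) = |1 − 23.717|/(1 + 23.717) = 0.919

β ≈ 0.919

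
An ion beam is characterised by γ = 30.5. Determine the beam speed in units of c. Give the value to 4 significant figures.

β = √(1 − 1/γ²) = √(1 − 1/30.5²) = √(0.998925) = 0.9995

β ≈ 0.9995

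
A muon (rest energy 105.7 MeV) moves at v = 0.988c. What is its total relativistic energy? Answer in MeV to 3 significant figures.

γ = 1/√(1 − 0.988²) = 6.4744
E = γm₀c² = 6.4744 × 105.7 MeV = 684 MeV

E ≈ 684 MeV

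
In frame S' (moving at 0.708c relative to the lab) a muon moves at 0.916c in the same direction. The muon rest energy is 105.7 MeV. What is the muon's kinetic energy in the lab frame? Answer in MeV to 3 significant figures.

K ≈ 509 MeV

u_lab = (0.916 + 0.708)/(1 + 0.916×0.708) = 0.985121
γ = 1/√(1 − 0.985121²) = 5.8187
K = (γ − 1)m₀c² = (5.8187 − 1) × 105.7 = 4.8187 × 105.7 = 509 MeV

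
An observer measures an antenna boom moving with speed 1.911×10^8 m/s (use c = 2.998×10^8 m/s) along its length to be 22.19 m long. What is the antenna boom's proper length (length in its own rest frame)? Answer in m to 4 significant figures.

L₀ ≈ 28.80 m

β = v/c = 1.911×10^8 / 2.998×10^8 = 0.637425
γ = 1/√(1 − 0.637425²) = 1.29784
L₀ = γL = 1.29784 × 22.19 = 28.80 m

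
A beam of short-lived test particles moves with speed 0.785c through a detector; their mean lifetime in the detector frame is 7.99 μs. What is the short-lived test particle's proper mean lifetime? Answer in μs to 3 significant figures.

γ = 1/√(1 − 0.785²) = 1.6142
Proper time: τ₀ = Δt/γ = 7.99/1.6142 = 4.95 μs

τ₀ ≈ 4.95 μs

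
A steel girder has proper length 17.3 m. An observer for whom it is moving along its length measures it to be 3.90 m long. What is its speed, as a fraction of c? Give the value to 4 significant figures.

γ = L₀/L = 17.3/3.90 = 4.43590
β = √(1 − 1/γ²) = 0.9743

β ≈ 0.9743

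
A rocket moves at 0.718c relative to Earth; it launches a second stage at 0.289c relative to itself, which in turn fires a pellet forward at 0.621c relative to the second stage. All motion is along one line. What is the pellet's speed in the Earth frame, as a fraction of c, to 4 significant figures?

Compose boost 2: (0.289 + 0.718)/(1 + 0.289×0.718) = 1.007/1.20750 = 0.833953
Compose boost 3: (0.621 + 0.833953)/(1 + 0.621×0.833953) = 1.45495/1.51788 = 0.9585

u ≈ 0.9585c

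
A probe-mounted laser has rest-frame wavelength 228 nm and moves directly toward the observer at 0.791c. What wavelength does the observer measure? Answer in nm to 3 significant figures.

Relativistic Doppler: λ_obs = λ_src √((1−β)/(1+β))
= 228 × √(0.20900/1.7910) = 228 × 0.34161 = 77.9 nm

λ_obs ≈ 77.9 nm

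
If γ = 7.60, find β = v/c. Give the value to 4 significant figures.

β = √(1 − 1/γ²) = √(1 − 1/7.60²) = √(0.982687) = 0.9913

β ≈ 0.9913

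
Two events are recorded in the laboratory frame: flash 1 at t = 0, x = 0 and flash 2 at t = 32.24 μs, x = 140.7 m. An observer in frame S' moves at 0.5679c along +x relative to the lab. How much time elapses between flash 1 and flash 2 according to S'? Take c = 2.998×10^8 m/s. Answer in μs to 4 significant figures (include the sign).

Δt' ≈ 38.85 μs

γ = 1/√(1 − 0.5679²) = 1.21492
Δt' = γ(Δt − vΔx/c²) = 1.21492 × (32.24 μs − 0.5679×140.7 m / (2.998×10^8 m/s))
= 1.21492 × (31.9735 μs) = 38.85 μs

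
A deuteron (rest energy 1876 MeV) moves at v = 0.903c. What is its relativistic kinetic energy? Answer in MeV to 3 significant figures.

K ≈ 2490 MeV

γ = 1/√(1 − 0.903²) = 2.3275
K = (γ − 1)m₀c² = (2.3275 − 1) × 1876 MeV = 1.3275 × 1876 MeV = 2490 MeV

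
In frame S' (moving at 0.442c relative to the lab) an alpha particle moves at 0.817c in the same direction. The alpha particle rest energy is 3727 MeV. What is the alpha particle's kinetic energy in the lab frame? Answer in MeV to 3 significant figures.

K ≈ 6080 MeV

u_lab = (0.817 + 0.442)/(1 + 0.817×0.442) = 0.924978
γ = 1/√(1 − 0.924978²) = 2.6314
K = (γ − 1)m₀c² = (2.6314 − 1) × 3727 = 1.6314 × 3727 = 6080 MeV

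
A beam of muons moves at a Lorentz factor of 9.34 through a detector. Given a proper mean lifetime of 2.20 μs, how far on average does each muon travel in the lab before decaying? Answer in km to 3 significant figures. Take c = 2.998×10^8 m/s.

d ≈ 6.12 km

β = √(1 − 1/γ²) = √(1 − 1/9.34²) = 0.99425
Dilated lifetime: Δt = γτ₀ = 9.34 × 2.20 μs = 20.548 μs
d = vΔt = 0.99425c × 20.548 μs = 2.9808×10^8 m/s × 2.0548×10^-5 s = 6.12 km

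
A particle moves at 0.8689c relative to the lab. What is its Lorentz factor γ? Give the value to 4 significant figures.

γ ≈ 2.020

γ = 1/√(1 − β²) = 1/√(1 − 0.8689²) = 1/√(0.245013) = 2.020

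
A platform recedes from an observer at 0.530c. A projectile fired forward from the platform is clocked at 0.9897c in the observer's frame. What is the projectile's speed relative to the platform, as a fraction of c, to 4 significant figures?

u' ≈ 0.9669c

Inverse velocity addition: u' = (u − v)/(1 − uv/c²)
= (0.9897 − 0.530)/(1 − 0.9897×0.530) = 0.4597/0.475459 = 0.9669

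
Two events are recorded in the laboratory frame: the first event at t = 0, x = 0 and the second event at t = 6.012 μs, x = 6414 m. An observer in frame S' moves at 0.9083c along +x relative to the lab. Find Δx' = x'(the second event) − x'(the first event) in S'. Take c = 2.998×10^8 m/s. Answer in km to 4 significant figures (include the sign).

Δx' ≈ 11.42 km

γ = 1/√(1 − 0.9083²) = 2.39052
Δx' = γ(Δx − vΔt) = 2.39052 × (6414 m − 0.9083×(2.998×10^8 m/s)×6.012×10^-6 s)
= 2.39052 × (4776.88 m) = 11.42 km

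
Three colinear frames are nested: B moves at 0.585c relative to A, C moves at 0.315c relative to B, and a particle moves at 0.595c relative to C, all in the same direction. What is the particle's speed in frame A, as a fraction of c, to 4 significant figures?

u ≈ 0.9331c

Compose boost 2: (0.315 + 0.585)/(1 + 0.315×0.585) = 0.9000/1.18427 = 0.759959
Compose boost 3: (0.595 + 0.759959)/(1 + 0.595×0.759959) = 1.35496/1.45218 = 0.9331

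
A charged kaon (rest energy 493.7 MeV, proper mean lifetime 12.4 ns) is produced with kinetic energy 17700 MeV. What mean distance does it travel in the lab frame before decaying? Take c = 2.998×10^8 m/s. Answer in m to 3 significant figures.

γ = 1 + K/(m₀c²) = 1 + 17700/493.7 = 36.852
β = √(1 − 1/γ²) = 0.99963
Dilated lifetime: γτ₀ = 36.852 × 12.4 ns = 456.96 ns
d = βc·γτ₀ = 0.99963 × (2.998×10^8 m/s) × 4.5696×10^-7 s = 137 m

d ≈ 137 m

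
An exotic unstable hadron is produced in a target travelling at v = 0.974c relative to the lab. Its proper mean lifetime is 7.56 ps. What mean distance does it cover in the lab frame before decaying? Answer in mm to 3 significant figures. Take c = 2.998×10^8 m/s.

d ≈ 9.74 mm

γ = 1/√(1 − 0.974²) = 4.4141
Dilated lifetime: Δt = γτ₀ = 4.4141 × 7.56 ps = 33.370 ps
d = vΔt = 0.974c × 33.370 ps = 2.9201×10^8 m/s × 3.3370×10^-11 s = 9.74 mm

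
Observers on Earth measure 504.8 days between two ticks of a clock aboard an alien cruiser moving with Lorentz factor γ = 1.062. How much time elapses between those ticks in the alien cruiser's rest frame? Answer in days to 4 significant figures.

γ = 1.062 (given)
Proper time: τ₀ = Δt/γ = 504.8/1.062 = 475.3 days

τ₀ ≈ 475.3 days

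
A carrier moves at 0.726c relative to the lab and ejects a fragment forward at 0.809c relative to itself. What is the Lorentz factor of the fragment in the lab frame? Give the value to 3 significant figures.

γ ≈ 3.93

u_lab = (0.809 + 0.726)/(1 + 0.809×0.726) = 1.535/1.58733 = 0.967030
γ = 1/√(1 − 0.967030²) = 3.93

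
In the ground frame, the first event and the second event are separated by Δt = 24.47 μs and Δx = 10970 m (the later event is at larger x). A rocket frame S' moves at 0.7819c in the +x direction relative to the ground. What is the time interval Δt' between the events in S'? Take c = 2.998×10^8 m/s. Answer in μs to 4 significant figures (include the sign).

γ = 1/√(1 − 0.7819²) = 1.60410
Δt' = γ(Δt − vΔx/c²) = 1.60410 × (24.47 μs − 0.7819×10970 m / (2.998×10^8 m/s))
= 1.60410 × (-4.14055 μs) = -6.642 μs

Δt' ≈ -6.642 μs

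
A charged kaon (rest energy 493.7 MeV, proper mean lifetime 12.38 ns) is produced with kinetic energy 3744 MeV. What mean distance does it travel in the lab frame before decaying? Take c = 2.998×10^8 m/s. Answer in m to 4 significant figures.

γ = 1 + K/(m₀c²) = 1 + 3744/493.7 = 8.58355
β = √(1 − 1/γ²) = 0.993190
Dilated lifetime: γτ₀ = 8.58355 × 12.38 ns = 106.264 ns
d = βc·γτ₀ = 0.993190 × (2.998×10^8 m/s) × 1.06264×10^-7 s = 31.64 m

d ≈ 31.64 m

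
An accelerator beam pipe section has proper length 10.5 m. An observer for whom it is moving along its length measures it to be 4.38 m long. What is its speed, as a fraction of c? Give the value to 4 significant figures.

β ≈ 0.9088

γ = L₀/L = 10.5/4.38 = 2.39726
β = √(1 − 1/γ²) = 0.9088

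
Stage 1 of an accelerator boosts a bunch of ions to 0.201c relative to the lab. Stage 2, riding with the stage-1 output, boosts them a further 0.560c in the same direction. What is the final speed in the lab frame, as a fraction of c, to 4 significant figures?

Compose boost 2: (0.560 + 0.201)/(1 + 0.560×0.201) = 0.7610/1.11256 = 0.6840

u ≈ 0.6840c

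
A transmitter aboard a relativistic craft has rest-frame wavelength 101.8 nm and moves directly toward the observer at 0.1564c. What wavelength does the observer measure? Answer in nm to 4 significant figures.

λ_obs ≈ 86.95 nm

Relativistic Doppler: λ_obs = λ_src √((1−β)/(1+β))
= 101.8 × √(0.843600/1.15640) = 101.8 × 0.854111 = 86.95 nm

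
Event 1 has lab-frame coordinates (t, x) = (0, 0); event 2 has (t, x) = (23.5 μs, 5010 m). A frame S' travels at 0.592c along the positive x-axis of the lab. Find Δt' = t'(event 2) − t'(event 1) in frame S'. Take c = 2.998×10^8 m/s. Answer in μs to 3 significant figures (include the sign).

γ = 1/√(1 − 0.592²) = 1.2408
Δt' = γ(Δt − vΔx/c²) = 1.2408 × (23.5 μs − 0.592×5010 m / (2.998×10^8 m/s))
= 1.2408 × (13.607 μs) = 16.9 μs

Δt' ≈ 16.9 μs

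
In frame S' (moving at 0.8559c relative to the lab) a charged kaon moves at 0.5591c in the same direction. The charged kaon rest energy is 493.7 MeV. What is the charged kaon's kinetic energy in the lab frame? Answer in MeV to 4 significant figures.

u_lab = (0.5591 + 0.8559)/(1 + 0.5591×0.8559) = 0.9570293
γ = 1/√(1 − 0.9570293²) = 3.44838
K = (γ − 1)m₀c² = (3.44838 − 1) × 493.7 = 2.44838 × 493.7 = 1209 MeV

K ≈ 1209 MeV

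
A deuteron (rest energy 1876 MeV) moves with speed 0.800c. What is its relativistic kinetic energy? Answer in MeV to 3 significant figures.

K ≈ 1250 MeV

γ = 1/√(1 − 0.800²) = 1.6667
K = (γ − 1)m₀c² = (1.6667 − 1) × 1876 MeV = 0.66667 × 1876 MeV = 1250 MeV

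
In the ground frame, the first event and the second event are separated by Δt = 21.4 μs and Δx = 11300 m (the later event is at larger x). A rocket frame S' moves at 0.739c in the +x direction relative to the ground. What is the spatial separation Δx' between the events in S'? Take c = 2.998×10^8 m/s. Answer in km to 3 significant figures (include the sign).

Δx' ≈ 9.74 km

γ = 1/√(1 − 0.739²) = 1.4843
Δx' = γ(Δx − vΔt) = 1.4843 × (11300 m − 0.739×(2.998×10^8 m/s)×21.4×10^-6 s)
= 1.4843 × (6558.8 m) = 9.74 km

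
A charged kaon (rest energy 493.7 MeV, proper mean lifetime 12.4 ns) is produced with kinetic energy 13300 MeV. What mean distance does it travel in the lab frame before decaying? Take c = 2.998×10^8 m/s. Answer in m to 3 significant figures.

γ = 1 + K/(m₀c²) = 1 + 13300/493.7 = 27.939
β = √(1 − 1/γ²) = 0.99936
Dilated lifetime: γτ₀ = 27.939 × 12.4 ns = 346.45 ns
d = βc·γτ₀ = 0.99936 × (2.998×10^8 m/s) × 3.4645×10^-7 s = 104 m

d ≈ 104 m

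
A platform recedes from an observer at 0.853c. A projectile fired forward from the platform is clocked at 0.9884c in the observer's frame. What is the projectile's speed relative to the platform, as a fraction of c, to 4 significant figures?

Inverse velocity addition: u' = (u − v)/(1 − uv/c²)
= (0.9884 − 0.853)/(1 − 0.9884×0.853) = 0.1354/0.156895 = 0.8630

u' ≈ 0.8630c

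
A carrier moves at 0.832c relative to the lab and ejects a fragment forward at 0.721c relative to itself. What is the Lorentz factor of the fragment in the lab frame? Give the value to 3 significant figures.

γ ≈ 4.16

u_lab = (0.721 + 0.832)/(1 + 0.721×0.832) = 1.553/1.59987 = 0.970703
γ = 1/√(1 − 0.970703²) = 4.16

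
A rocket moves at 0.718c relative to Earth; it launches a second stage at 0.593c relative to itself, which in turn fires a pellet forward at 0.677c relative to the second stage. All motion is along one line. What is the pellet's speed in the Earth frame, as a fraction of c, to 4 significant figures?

Compose boost 2: (0.593 + 0.718)/(1 + 0.593×0.718) = 1.311/1.42577 = 0.919501
Compose boost 3: (0.677 + 0.919501)/(1 + 0.677×0.919501) = 1.59650/1.62250 = 0.9840

u ≈ 0.9840c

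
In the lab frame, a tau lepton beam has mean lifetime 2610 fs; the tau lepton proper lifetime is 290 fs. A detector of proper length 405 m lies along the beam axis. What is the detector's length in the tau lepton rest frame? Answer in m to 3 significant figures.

L ≈ 45.0 m

Time dilation ⇒ γ = Δt/τ₀ = 2610/290 = 9.0000
Length contraction: L = L₀/γ = 405/9.0000 = 45.0 m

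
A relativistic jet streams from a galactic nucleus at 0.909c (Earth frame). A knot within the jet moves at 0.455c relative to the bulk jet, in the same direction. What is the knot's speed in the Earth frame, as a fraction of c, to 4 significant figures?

Relativistic velocity addition: u = (u' + v)/(1 + u'v/c²)
= (0.455 + 0.909)/(1 + 0.455×0.909) = 1.364/1.41359 = 0.9649

u ≈ 0.9649c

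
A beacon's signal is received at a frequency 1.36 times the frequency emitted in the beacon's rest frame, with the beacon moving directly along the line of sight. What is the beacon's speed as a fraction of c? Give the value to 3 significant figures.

β ≈ 0.298

f_obs/f_src = √((1+β)/(1−β)) = 1.36  ⇒  (1+β)/(1−β) = 1.8496
β = |1 − D²|/(1 + D²) = |1 − 1.8496|/(1 + 1.8496) = 0.298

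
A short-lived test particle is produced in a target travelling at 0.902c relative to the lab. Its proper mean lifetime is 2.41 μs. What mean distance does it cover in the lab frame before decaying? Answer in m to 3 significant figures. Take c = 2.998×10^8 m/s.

d ≈ 1510 m

γ = 1/√(1 − 0.902²) = 2.3162
Dilated lifetime: Δt = γτ₀ = 2.3162 × 2.41 μs = 5.5821 μs
d = vΔt = 0.902c × 5.5821 μs = 2.7042×10^8 m/s × 5.5821×10^-6 s = 1510 m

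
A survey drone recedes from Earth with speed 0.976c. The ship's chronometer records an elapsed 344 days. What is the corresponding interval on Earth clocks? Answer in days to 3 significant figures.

γ = 1/√(1 − 0.976²) = 4.5920
Time dilation: Δt = γτ₀ = 4.5920 × 344 days = 1580 days

Δt ≈ 1580 days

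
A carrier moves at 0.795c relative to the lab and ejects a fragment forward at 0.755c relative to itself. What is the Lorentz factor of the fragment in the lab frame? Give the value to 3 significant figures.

γ ≈ 4.02

u_lab = (0.755 + 0.795)/(1 + 0.755×0.795) = 1.550/1.60023 = 0.968614
γ = 1/√(1 − 0.968614²) = 4.02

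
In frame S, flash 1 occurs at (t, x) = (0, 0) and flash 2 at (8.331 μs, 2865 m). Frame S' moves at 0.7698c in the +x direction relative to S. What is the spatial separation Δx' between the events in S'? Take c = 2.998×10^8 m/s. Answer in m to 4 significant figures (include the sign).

γ = 1/√(1 − 0.7698²) = 1.56670
Δx' = γ(Δx − vΔt) = 1.56670 × (2865 m − 0.7698×(2.998×10^8 m/s)×8.331×10^-6 s)
= 1.56670 × (942.322 m) = 1476 m

Δx' ≈ 1476 m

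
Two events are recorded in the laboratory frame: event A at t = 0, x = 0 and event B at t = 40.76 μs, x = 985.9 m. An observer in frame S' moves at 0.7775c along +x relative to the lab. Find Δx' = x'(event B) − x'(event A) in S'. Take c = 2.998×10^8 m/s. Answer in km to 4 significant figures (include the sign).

Δx' ≈ -13.54 km

γ = 1/√(1 − 0.7775²) = 1.59012
Δx' = γ(Δx − vΔt) = 1.59012 × (985.9 m − 0.7775×(2.998×10^8 m/s)×40.76×10^-6 s)
= 1.59012 × (-8515.03 m) = -13.54 km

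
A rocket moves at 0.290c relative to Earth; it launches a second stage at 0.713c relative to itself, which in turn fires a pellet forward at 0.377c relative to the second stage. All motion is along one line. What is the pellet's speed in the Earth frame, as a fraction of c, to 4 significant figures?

u ≈ 0.9199c

Compose boost 2: (0.713 + 0.290)/(1 + 0.713×0.290) = 1.003/1.20677 = 0.831144
Compose boost 3: (0.377 + 0.831144)/(1 + 0.377×0.831144) = 1.20814/1.31334 = 0.9199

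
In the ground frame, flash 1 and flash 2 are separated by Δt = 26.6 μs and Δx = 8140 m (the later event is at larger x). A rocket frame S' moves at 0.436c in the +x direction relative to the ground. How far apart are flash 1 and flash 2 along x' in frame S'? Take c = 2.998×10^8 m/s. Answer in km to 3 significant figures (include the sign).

Δx' ≈ 5.18 km

γ = 1/√(1 − 0.436²) = 1.1112
Δx' = γ(Δx − vΔt) = 1.1112 × (8140 m − 0.436×(2.998×10^8 m/s)×26.6×10^-6 s)
= 1.1112 × (4663.0 m) = 5.18 km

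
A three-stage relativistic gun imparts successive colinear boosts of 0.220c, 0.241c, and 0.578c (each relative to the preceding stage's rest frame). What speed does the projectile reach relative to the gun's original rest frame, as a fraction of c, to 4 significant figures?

u ≈ 0.8107c

Compose boost 2: (0.241 + 0.220)/(1 + 0.241×0.220) = 0.4610/1.05302 = 0.437788
Compose boost 3: (0.578 + 0.437788)/(1 + 0.578×0.437788) = 1.01579/1.25304 = 0.8107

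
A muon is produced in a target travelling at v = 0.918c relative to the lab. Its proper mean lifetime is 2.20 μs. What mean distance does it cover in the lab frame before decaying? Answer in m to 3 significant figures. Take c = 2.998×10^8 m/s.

d ≈ 1530 m

γ = 1/√(1 − 0.918²) = 2.5216
Dilated lifetime: Δt = γτ₀ = 2.5216 × 2.20 μs = 5.5474 μs
d = vΔt = 0.918c × 5.5474 μs = 2.7522×10^8 m/s × 5.5474×10^-6 s = 1530 m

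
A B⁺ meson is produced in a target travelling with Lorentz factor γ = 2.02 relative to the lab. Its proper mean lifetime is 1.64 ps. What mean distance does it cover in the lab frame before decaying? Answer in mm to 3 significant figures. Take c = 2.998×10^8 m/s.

d ≈ 0.863 mm

β = √(1 − 1/γ²) = √(1 − 1/2.02²) = 0.86886
Dilated lifetime: Δt = γτ₀ = 2.02 × 1.64 ps = 3.3128 ps
d = vΔt = 0.86886c × 3.3128 ps = 2.6049×10^8 m/s × 3.3128×10^-12 s = 0.863 mm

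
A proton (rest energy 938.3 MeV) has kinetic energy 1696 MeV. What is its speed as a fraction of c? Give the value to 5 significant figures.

γ = 1 + K/(m₀c²) = 1 + 1696/938.3 = 2.807524
β = √(1 − 1/γ²) = 0.93442

β ≈ 0.93442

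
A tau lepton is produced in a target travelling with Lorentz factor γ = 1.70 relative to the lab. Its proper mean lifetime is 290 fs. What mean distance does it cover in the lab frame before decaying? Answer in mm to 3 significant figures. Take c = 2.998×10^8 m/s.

β = √(1 − 1/γ²) = √(1 − 1/1.70²) = 0.80869
Dilated lifetime: Δt = γτ₀ = 1.70 × 290 fs = 493.00 fs
d = vΔt = 0.80869c × 493.00 fs = 2.4245×10^8 m/s × 4.9300×10^-13 s = 0.120 mm

d ≈ 0.120 mm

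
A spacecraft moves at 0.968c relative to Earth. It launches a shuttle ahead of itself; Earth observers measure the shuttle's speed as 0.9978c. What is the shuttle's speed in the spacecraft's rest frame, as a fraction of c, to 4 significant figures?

u' ≈ 0.8731c

Inverse velocity addition: u' = (u − v)/(1 − uv/c²)
= (0.9978 − 0.968)/(1 − 0.9978×0.968) = 0.02980/0.0341296 = 0.8731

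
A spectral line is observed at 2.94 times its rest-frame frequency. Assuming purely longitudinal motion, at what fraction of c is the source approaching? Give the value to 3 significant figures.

β ≈ 0.793

f_obs/f_src = √((1+β)/(1−β)) = 2.94  ⇒  (1+β)/(1−β) = 8.6436
β = |1 − D²|/(1 + D²) = |1 − 8.6436|/(1 + 8.6436) = 0.793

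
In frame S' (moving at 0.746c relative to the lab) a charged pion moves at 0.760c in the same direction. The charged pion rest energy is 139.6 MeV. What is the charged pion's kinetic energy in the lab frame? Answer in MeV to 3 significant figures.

u_lab = (0.760 + 0.746)/(1 + 0.760×0.746) = 0.961097
γ = 1/√(1 − 0.961097²) = 3.6204
K = (γ − 1)m₀c² = (3.6204 − 1) × 139.6 = 2.6204 × 139.6 = 366 MeV

K ≈ 366 MeV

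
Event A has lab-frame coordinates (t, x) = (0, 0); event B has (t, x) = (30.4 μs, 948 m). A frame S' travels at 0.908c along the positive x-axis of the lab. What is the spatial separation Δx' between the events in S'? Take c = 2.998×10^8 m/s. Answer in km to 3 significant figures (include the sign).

γ = 1/√(1 − 0.908²) = 2.3868
Δx' = γ(Δx − vΔt) = 2.3868 × (948 m − 0.908×(2.998×10^8 m/s)×30.4×10^-6 s)
= 2.3868 × (-7327.4 m) = -17.5 km

Δx' ≈ -17.5 km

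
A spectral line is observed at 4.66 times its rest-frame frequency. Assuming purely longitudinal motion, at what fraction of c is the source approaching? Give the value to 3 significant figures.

f_obs/f_src = √((1+β)/(1−β)) = 4.66  ⇒  (1+β)/(1−β) = 21.716
β = |1 − D²|/(1 + D²) = |1 − 21.716|/(1 + 21.716) = 0.912

β ≈ 0.912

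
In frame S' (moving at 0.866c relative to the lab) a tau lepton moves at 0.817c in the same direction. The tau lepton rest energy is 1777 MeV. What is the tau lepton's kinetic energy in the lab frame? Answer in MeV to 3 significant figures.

u_lab = (0.817 + 0.866)/(1 + 0.817×0.866) = 0.985639
γ = 1/√(1 − 0.985639²) = 5.9218
K = (γ − 1)m₀c² = (5.9218 − 1) × 1777 = 4.9218 × 1777 = 8750 MeV

K ≈ 8750 MeV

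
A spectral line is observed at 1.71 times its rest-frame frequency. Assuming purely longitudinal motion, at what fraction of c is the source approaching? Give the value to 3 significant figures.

β ≈ 0.490

f_obs/f_src = √((1+β)/(1−β)) = 1.71  ⇒  (1+β)/(1−β) = 2.9241
β = |1 − D²|/(1 + D²) = |1 − 2.9241|/(1 + 2.9241) = 0.490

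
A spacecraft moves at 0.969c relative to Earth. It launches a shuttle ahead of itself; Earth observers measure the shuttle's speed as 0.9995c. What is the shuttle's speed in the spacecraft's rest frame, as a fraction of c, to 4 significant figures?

Inverse velocity addition: u' = (u − v)/(1 − uv/c²)
= (0.9995 − 0.969)/(1 − 0.9995×0.969) = 0.03050/0.0314845 = 0.9687

u' ≈ 0.9687c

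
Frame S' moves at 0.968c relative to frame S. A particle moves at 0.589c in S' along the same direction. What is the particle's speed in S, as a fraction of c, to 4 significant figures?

Relativistic velocity addition: u = (u' + v)/(1 + u'v/c²)
= (0.589 + 0.968)/(1 + 0.589×0.968) = 1.557/1.57015 = 0.9916

u ≈ 0.9916c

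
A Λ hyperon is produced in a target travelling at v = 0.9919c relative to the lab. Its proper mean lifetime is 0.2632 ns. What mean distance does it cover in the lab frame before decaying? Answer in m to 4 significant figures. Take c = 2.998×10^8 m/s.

γ = 1/√(1 − 0.9919²) = 7.87270
Dilated lifetime: Δt = γτ₀ = 7.87270 × 0.2632 ns = 2.07209 ns
d = vΔt = 0.9919c × 2.07209 ns = 2.97372×10^8 m/s × 2.07209×10^-9 s = 0.6162 m

d ≈ 0.6162 m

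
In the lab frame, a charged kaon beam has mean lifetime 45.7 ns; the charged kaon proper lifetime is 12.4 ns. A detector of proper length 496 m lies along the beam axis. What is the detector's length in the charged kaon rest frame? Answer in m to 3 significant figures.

L ≈ 135 m

Time dilation ⇒ γ = Δt/τ₀ = 45.7/12.4 = 3.6855
Length contraction: L = L₀/γ = 496/3.6855 = 135 m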